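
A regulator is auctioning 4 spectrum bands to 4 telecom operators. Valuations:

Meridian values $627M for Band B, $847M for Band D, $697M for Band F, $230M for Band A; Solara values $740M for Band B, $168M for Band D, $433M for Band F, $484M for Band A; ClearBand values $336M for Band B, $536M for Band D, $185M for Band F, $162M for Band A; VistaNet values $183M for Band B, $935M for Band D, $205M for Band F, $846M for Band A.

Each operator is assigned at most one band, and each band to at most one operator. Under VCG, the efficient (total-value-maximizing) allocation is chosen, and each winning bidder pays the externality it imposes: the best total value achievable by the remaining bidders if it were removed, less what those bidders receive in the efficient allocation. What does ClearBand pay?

ClearBand pays $150M.

Efficient allocation: Meridian→Band F ($697M), Solara→Band B ($740M), ClearBand→Band D ($536M), VistaNet→Band A ($846M); total welfare W = $2819M.
ClearBand receives Band D at value $536M, so the others get W − 536 = $2283M.
Without ClearBand: best allocation of the remaining 3 bidders over all 4 bands is Meridian→Band D ($847M), Solara→Band B ($740M), VistaNet→Band A ($846M), total $2433M.
VCG payment = (others' best without ClearBand) − (others' welfare with ClearBand) = 2433 − 2283 = $150M.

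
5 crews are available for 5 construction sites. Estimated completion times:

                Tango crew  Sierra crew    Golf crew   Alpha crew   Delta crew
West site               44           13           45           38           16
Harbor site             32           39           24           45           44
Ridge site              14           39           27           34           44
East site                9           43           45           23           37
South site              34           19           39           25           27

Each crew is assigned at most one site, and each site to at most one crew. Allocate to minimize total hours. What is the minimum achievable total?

Treat this as an assignment problem: match each crew to one site.
Optimal: Tango crew→Ridge site (14 hours), Sierra crew→South site (19 hours), Golf crew→Harbor site (24 hours), Alpha crew→East site (23 hours), Delta crew→West site (16 hours) — total 14+19+24+23+16 = 96 hours.
Min-entry greedy (repeatedly take the single cheapest remaining cell) gives 115 hours, worse by 19.
Swapping Delta crew↔Tango crew (Delta crew→Ridge site 44 hours, Tango crew→West site 44 hours) adds 58.
Checked against all permutations: 96 hours is optimal.

Minimum total: 96 hours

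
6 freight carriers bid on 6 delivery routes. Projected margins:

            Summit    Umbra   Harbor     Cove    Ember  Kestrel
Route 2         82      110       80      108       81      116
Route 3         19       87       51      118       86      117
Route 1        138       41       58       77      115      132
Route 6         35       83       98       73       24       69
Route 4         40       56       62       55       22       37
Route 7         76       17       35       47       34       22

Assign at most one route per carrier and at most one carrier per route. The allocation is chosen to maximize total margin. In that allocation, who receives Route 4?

This is the linear assignment problem.
Optimal: Summit→Route 7 ($76k), Umbra→Route 4 ($56k), Harbor→Route 6 ($98k), Cove→Route 3 ($118k), Ember→Route 1 ($115k), Kestrel→Route 2 ($116k) — total 76+56+98+118+115+116 = $579k.
Max-entry greedy (repeatedly take the single best remaining cell) gives $560k, worse by 19.
Umbra's own top route is Route 2 ($110k), but forcing Umbra→Route 2 and reassigning the rest optimally gives only $571k — worse by 8.

Umbra receives Route 4.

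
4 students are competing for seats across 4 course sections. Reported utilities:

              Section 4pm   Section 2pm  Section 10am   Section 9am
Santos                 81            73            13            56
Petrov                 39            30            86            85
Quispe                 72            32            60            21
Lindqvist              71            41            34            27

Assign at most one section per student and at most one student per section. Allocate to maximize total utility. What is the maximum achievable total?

Maximum total: 289 points

Treat this as an assignment problem: match each student to one section.
Optimal: Santos→Section 2pm (73 points), Petrov→Section 9am (85 points), Quispe→Section 10am (60 points), Lindqvist→Section 4pm (71 points) — total 73+85+60+71 = 289 points.
Max-entry greedy (repeatedly take the single best remaining cell) gives 229 points, worse by 60.
Next-best assignment: Santos→Section 4pm, Petrov→Section 9am, Quispe→Section 10am, Lindqvist→Section 2pm = 267 points.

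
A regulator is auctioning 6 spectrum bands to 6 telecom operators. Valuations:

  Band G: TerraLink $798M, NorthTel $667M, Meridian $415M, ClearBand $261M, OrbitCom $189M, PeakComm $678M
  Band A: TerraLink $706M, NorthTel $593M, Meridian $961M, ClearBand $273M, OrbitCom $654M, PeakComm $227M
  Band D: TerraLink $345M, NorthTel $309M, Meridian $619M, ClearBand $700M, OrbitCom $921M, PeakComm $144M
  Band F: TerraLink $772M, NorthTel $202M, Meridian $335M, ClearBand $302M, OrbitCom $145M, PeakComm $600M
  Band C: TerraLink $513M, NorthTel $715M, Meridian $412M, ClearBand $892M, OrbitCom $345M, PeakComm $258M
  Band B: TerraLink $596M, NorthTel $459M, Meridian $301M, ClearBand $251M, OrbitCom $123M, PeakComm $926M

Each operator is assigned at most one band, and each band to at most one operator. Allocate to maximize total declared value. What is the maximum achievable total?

Maximum total: $5139M

Optimal: TerraLink→Band F ($772M), NorthTel→Band G ($667M), Meridian→Band A ($961M), ClearBand→Band C ($892M), OrbitCom→Band D ($921M), PeakComm→Band B ($926M) — total 772+667+961+892+921+926 = $5139M.
Max-entry greedy (repeatedly take the single best remaining cell) gives $4700M, worse by 439.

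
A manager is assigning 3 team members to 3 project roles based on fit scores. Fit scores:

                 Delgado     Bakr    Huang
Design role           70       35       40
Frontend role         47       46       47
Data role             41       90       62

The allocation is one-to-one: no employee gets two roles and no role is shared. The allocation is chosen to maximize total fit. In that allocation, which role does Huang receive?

Huang receives Frontend role.

This is a one-to-one assignment (maximum-weight bipartite matching).
Optimal: Delgado→Design role (70 pts), Bakr→Data role (90 pts), Huang→Frontend role (47 pts) — total 70+90+47 = 207 pts.
Swapping Huang↔Delgado (Huang→Design role 40 pts, Delgado→Frontend role 47 pts) loses 30.
Every other assignment is strictly worse.
Huang's own top role is Data role (62 pts), but forcing Huang→Data role and reassigning the rest optimally gives only 178 pts — worse by 29.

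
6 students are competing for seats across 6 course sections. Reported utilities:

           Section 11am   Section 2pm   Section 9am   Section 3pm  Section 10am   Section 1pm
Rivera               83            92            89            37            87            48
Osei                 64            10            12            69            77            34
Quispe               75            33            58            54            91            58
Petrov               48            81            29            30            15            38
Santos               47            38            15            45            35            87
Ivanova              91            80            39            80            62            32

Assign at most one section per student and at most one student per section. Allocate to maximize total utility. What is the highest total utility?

Maximum total: 508 points

Optimal: Rivera→Section 9am (89 points), Osei→Section 3pm (69 points), Quispe→Section 10am (91 points), Petrov→Section 2pm (81 points), Santos→Section 1pm (87 points), Ivanova→Section 11am (91 points) — total 89+69+91+81+87+91 = 508 points.
Row-greedy (each student in turn takes its best remaining section) gives 366 points, worse by 142.
Next-best assignment: Rivera→Section 9am, Osei→Section 11am, Quispe→Section 10am, Petrov→Section 2pm, Santos→Section 1pm, Ivanova→Section 3pm = 492 points.
Every other assignment is strictly worse.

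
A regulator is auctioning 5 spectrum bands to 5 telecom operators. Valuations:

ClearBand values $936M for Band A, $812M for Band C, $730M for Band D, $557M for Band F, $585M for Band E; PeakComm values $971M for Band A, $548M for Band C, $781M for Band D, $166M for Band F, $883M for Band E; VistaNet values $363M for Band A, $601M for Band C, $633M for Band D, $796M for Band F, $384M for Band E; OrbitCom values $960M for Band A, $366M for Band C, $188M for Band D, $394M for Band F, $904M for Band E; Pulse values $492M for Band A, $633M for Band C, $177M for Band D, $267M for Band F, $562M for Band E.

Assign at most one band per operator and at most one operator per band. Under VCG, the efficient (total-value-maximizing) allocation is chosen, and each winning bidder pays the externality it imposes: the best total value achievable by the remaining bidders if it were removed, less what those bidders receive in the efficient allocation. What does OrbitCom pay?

OrbitCom pays $102M.

Efficient allocation: ClearBand→Band A ($936M), PeakComm→Band D ($781M), VistaNet→Band F ($796M), OrbitCom→Band E ($904M), Pulse→Band C ($633M); total welfare W = $4050M.
OrbitCom receives Band E at value $904M, so the others get W − 904 = $3146M.
Without OrbitCom: best allocation of the remaining 4 bidders over all 5 bands is ClearBand→Band A ($936M), PeakComm→Band E ($883M), VistaNet→Band F ($796M), Pulse→Band C ($633M), total $3248M.
VCG payment = (others' best without OrbitCom) − (others' welfare with OrbitCom) = 3248 − 3146 = $102M.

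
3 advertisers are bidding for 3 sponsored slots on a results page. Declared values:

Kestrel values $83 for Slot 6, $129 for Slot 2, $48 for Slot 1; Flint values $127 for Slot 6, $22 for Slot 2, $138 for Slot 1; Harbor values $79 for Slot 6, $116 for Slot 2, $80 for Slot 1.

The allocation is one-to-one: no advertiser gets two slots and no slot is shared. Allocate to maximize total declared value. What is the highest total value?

Optimal: Kestrel→Slot 2 ($129), Flint→Slot 1 ($138), Harbor→Slot 6 ($79) — total 129+138+79 = $346.
Column-greedy (each slot in turn goes to its best remaining advertiser) gives $336, worse by 10.
Next-best assignment: Kestrel→Slot 6, Flint→Slot 1, Harbor→Slot 2 = $337.
Swapping Harbor↔Flint (Harbor→Slot 1 $80, Flint→Slot 6 $127) loses 10.

Maximum total: $346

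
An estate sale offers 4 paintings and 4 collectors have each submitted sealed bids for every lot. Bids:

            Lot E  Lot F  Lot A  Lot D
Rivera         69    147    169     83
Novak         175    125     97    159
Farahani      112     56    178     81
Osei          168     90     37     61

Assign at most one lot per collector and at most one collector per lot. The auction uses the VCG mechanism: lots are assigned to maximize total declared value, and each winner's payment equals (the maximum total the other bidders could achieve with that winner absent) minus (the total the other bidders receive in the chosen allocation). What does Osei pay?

Efficient allocation: Rivera→Lot F ($147), Novak→Lot D ($159), Farahani→Lot A ($178), Osei→Lot E ($168); total welfare W = $652.
Osei receives Lot E at value $168, so the others get W − 168 = $484.
Without Osei: best allocation of the remaining 3 bidders over all 4 lots is Rivera→Lot F ($147), Novak→Lot E ($175), Farahani→Lot A ($178), total $500.
VCG payment = (others' best without Osei) − (others' welfare with Osei) = 500 − 484 = $16.

Osei pays $16.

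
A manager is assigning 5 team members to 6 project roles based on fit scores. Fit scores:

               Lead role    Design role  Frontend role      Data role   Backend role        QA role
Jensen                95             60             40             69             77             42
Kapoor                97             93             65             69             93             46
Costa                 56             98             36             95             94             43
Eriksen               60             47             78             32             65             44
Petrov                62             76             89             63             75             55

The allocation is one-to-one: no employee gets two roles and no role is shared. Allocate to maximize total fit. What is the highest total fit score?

This is the linear assignment problem.
Optimal: Jensen→Lead role (95 pts), Kapoor→Design role (93 pts), Costa→Data role (95 pts), Eriksen→Backend role (65 pts), Petrov→Frontend role (89 pts) — total 95+93+95+65+89 = 437 pts.
Row-greedy (each employee in turn takes its best remaining role) gives 436 pts, worse by 1.

Max total: 437 pts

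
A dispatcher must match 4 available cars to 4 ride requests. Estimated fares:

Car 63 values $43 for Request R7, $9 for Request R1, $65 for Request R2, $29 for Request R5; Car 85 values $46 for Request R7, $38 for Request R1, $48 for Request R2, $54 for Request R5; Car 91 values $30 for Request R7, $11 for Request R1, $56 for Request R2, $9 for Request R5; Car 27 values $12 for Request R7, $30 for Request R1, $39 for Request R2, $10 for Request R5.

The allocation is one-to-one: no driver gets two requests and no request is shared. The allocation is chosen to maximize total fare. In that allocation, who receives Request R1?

Car 27 receives Request R1.

This is a one-to-one assignment (maximum-weight bipartite matching).
Optimal: Car 63→Request R7 ($43), Car 85→Request R5 ($54), Car 91→Request R2 ($56), Car 27→Request R1 ($30) — total 43+54+56+30 = $183.
Next-best assignment: Car 63→Request R2, Car 85→Request R5, Car 91→Request R7, Car 27→Request R1 = $179.
Swapping Car 63↔Car 91 (Car 63→Request R2 $65, Car 91→Request R7 $30) loses 4.
Car 27's own top request is Request R2 ($39), but forcing Car 27→Request R2 and reassigning the rest optimally gives only $147 — worse by 36.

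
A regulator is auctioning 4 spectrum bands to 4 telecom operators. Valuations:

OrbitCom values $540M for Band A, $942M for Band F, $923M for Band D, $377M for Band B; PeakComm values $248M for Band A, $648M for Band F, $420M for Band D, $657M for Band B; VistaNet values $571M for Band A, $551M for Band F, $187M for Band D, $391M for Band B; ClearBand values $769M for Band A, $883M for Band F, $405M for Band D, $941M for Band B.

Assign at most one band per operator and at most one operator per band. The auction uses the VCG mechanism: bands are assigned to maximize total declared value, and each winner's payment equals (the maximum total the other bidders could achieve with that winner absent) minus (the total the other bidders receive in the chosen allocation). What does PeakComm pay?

Efficient allocation: OrbitCom→Band D ($923M), PeakComm→Band F ($648M), VistaNet→Band A ($571M), ClearBand→Band B ($941M); total welfare W = $3083M.
PeakComm receives Band F at value $648M, so the others get W − 648 = $2435M.
Without PeakComm: best allocation of the remaining 3 bidders over all 4 bands is OrbitCom→Band F ($942M), VistaNet→Band A ($571M), ClearBand→Band B ($941M), total $2454M.
VCG payment = (others' best without PeakComm) − (others' welfare with PeakComm) = 2454 − 2435 = $19M.

PeakComm pays $19M.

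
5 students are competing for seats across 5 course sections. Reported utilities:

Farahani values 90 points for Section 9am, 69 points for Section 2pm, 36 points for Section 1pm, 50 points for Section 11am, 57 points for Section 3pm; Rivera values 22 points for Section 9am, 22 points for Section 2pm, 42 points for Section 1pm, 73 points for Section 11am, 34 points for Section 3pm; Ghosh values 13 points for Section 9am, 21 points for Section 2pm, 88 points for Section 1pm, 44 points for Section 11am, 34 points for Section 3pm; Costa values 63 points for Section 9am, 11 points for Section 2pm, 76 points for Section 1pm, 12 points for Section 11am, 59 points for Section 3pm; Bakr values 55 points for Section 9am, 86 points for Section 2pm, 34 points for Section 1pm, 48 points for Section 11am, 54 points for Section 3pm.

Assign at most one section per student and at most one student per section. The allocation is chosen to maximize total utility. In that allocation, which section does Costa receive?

Optimal: Farahani→Section 9am (90 points), Rivera→Section 11am (73 points), Ghosh→Section 1pm (88 points), Costa→Section 3pm (59 points), Bakr→Section 2pm (86 points) — total 90+73+88+59+86 = 396 points.
Swapping Farahani↔Bakr (Farahani→Section 2pm 69 points, Bakr→Section 9am 55 points) loses 52.
Costa's own top section is Section 1pm (76 points), but forcing Costa→Section 1pm and reassigning the rest optimally gives only 359 points — worse by 37.

Costa receives Section 3pm.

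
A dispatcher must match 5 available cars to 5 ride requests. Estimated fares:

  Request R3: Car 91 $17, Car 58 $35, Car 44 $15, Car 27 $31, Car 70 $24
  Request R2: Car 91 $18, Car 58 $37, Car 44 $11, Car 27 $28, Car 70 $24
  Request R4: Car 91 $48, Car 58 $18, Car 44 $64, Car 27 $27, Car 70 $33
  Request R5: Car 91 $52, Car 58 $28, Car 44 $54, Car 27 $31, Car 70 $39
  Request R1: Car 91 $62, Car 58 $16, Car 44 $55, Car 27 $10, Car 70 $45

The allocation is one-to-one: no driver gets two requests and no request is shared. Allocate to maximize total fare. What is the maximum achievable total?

Maximum total: $233

This is a one-to-one assignment (maximum-weight bipartite matching).
Optimal: Car 91→Request R1 ($62), Car 58→Request R2 ($37), Car 44→Request R4 ($64), Car 27→Request R3 ($31), Car 70→Request R5 ($39) — total 62+37+64+31+39 = $233.
Column-greedy (each request in turn goes to its best remaining driver) gives $224, worse by 9.
Next-best assignment: Car 91→Request R5, Car 58→Request R2, Car 44→Request R4, Car 27→Request R3, Car 70→Request R1 = $229.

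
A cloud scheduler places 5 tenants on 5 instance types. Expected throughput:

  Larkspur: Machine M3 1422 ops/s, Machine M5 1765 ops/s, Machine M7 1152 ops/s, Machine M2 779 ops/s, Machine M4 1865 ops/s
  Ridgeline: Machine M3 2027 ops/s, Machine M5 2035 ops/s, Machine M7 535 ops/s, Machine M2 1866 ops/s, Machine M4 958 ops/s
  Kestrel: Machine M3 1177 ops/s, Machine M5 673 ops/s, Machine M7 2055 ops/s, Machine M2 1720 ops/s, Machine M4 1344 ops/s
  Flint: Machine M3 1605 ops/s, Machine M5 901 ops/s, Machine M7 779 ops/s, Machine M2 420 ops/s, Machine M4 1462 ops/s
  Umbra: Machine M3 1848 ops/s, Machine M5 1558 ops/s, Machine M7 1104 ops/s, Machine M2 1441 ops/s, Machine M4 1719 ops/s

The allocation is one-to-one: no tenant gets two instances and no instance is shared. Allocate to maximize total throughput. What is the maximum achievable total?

This is the linear assignment problem.
Optimal: Larkspur→Machine M5 (1765 ops/s), Ridgeline→Machine M2 (1866 ops/s), Kestrel→Machine M7 (2055 ops/s), Flint→Machine M3 (1605 ops/s), Umbra→Machine M4 (1719 ops/s) — total 1765+1866+2055+1605+1719 = 9010 ops/s.
Row-greedy (each tenant in turn takes its best remaining instance) gives 9001 ops/s, worse by 9.
Next-best assignment: Larkspur→Machine M4, Ridgeline→Machine M5, Kestrel→Machine M7, Flint→Machine M3, Umbra→Machine M2 = 9001 ops/s.
Swapping Larkspur↔Ridgeline (Larkspur→Machine M2 779 ops/s, Ridgeline→Machine M5 2035 ops/s) loses 817.
No other one-to-one assignment exceeds 9010 ops/s.

Maximum total: 9010 ops/s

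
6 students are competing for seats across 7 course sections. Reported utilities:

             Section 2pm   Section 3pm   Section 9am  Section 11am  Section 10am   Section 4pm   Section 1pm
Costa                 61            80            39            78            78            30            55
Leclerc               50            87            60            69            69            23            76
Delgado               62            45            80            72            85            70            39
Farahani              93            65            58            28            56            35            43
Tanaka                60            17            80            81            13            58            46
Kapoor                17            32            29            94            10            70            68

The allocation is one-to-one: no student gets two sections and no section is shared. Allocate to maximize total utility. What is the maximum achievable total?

Optimal: Costa→Section 3pm (80 points), Leclerc→Section 1pm (76 points), Delgado→Section 10am (85 points), Farahani→Section 2pm (93 points), Tanaka→Section 9am (80 points), Kapoor→Section 11am (94 points) — total 80+76+85+93+80+94 = 508 points.
Swapping Kapoor↔Delgado (Kapoor→Section 10am 10 points, Delgado→Section 11am 72 points) loses 97.
Every other assignment is strictly worse.

Maximum total: 508 points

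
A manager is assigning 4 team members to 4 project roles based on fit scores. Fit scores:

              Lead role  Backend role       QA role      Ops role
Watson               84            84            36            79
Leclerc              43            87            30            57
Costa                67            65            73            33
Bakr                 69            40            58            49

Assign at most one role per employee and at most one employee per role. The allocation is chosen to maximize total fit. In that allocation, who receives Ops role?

Watson receives Ops role.

Optimal: Watson→Ops role (79 pts), Leclerc→Backend role (87 pts), Costa→QA role (73 pts), Bakr→Lead role (69 pts) — total 79+87+73+69 = 308 pts.
Row-greedy (each employee in turn takes its best remaining role) gives 293 pts, worse by 15.
Checked against all permutations: 308 pts is optimal.
Watson's own top role is Lead role (84 pts), but forcing Watson→Lead role and reassigning the rest optimally gives only 293 pts — worse by 15.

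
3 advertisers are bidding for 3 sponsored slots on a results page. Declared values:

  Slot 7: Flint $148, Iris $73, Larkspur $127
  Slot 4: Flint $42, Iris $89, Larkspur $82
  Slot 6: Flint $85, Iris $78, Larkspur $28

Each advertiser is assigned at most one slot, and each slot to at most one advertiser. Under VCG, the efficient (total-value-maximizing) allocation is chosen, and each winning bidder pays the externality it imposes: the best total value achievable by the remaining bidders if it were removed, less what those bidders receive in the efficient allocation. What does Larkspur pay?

Efficient allocation: Flint→Slot 7 ($148), Iris→Slot 6 ($78), Larkspur→Slot 4 ($82); total welfare W = $308.
Larkspur receives Slot 4 at value $82, so the others get W − 82 = $226.
Without Larkspur: best allocation of the remaining 2 bidders over all 3 slots is Flint→Slot 7 ($148), Iris→Slot 4 ($89), total $237.
VCG payment = (others' best without Larkspur) − (others' welfare with Larkspur) = 237 − 226 = $11.

Larkspur pays $11.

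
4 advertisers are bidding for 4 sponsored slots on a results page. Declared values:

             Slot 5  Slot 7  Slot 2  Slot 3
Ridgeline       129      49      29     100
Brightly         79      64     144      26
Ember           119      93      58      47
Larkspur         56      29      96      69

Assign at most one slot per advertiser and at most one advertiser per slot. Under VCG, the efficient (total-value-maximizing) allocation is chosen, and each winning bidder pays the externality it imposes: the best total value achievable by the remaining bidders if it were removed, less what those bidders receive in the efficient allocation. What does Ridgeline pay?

Efficient allocation: Ridgeline→Slot 5 ($129), Brightly→Slot 2 ($144), Ember→Slot 7 ($93), Larkspur→Slot 3 ($69); total welfare W = $435.
Ridgeline receives Slot 5 at value $129, so the others get W − 129 = $306.
Without Ridgeline: best allocation of the remaining 3 bidders over all 4 slots is Brightly→Slot 2 ($144), Ember→Slot 5 ($119), Larkspur→Slot 3 ($69), total $332.
VCG payment = (others' best without Ridgeline) − (others' welfare with Ridgeline) = 332 − 306 = $26.

Ridgeline pays $26.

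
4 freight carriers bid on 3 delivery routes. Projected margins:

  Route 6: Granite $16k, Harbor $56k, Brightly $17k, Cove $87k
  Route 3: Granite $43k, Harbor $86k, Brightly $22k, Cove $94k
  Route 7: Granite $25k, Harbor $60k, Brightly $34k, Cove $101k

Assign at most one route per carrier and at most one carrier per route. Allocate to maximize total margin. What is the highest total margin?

Maximum total: $207k

This is the linear assignment problem.
Optimal: Cove→Route 6 ($87k), Harbor→Route 3 ($86k), Brightly→Route 7 ($34k) — total 87+86+34 = $207k.
Next-best assignment: Brightly→Route 6, Harbor→Route 3, Cove→Route 7 = $204k.
Swapping Brightly↔Harbor (Brightly→Route 3 $22k, Harbor→Route 7 $60k) loses 38.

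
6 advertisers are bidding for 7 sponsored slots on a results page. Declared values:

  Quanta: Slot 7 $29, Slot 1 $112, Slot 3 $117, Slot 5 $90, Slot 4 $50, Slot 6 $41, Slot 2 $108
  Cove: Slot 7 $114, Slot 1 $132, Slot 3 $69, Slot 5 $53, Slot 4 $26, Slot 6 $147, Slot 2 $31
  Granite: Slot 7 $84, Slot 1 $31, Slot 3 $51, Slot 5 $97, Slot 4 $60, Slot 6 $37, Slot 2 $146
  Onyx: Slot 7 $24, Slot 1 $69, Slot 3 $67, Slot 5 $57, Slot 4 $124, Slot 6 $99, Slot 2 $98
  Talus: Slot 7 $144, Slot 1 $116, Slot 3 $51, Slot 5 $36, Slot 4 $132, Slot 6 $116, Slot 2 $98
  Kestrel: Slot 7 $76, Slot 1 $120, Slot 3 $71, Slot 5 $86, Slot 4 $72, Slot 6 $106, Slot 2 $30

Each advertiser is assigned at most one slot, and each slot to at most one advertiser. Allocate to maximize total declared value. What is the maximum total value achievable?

Treat this as an assignment problem: match each advertiser to one slot.
Optimal: Quanta→Slot 3 ($117), Cove→Slot 6 ($147), Granite→Slot 2 ($146), Onyx→Slot 4 ($124), Talus→Slot 7 ($144), Kestrel→Slot 1 ($120) — total 117+147+146+124+144+120 = $798.
Column-greedy (each slot in turn goes to its best remaining advertiser) gives $720, worse by 78.

Max total: $798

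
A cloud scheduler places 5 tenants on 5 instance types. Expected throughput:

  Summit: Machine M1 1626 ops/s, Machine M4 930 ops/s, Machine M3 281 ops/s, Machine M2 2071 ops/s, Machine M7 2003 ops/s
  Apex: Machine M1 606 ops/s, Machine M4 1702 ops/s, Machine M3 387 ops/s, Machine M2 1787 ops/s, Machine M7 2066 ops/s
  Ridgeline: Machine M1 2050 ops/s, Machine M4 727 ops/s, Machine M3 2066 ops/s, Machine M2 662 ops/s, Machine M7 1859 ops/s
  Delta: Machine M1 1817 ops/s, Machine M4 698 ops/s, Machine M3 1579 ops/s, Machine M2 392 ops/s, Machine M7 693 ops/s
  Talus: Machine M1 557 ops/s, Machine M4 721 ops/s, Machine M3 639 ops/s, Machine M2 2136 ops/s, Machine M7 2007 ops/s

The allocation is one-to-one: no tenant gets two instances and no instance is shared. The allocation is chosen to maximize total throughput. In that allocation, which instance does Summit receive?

Summit receives Machine M7.

This is the linear assignment problem.
Optimal: Summit→Machine M7 (2003 ops/s), Apex→Machine M4 (1702 ops/s), Ridgeline→Machine M3 (2066 ops/s), Delta→Machine M1 (1817 ops/s), Talus→Machine M2 (2136 ops/s) — total 2003+1702+2066+1817+2136 = 9724 ops/s.
Column-greedy (each instance in turn goes to its best remaining tenant) gives 9470 ops/s, worse by 254.
Next-best assignment: Summit→Machine M2, Apex→Machine M4, Ridgeline→Machine M3, Delta→Machine M1, Talus→Machine M7 = 9663 ops/s.
Swapping Delta↔Talus (Delta→Machine M2 392 ops/s, Talus→Machine M1 557 ops/s) loses 3004.
Summit's own top instance is Machine M2 (2071 ops/s), but forcing Summit→Machine M2 and reassigning the rest optimally gives only 9663 ops/s — worse by 61.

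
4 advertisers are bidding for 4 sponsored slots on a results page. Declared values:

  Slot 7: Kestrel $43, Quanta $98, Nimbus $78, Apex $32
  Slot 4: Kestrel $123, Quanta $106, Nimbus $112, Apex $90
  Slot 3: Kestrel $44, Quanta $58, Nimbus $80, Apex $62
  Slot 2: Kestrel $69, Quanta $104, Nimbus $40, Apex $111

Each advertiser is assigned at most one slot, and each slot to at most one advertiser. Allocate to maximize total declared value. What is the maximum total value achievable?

Optimal: Kestrel→Slot 4 ($123), Quanta→Slot 7 ($98), Nimbus→Slot 3 ($80), Apex→Slot 2 ($111) — total 123+98+80+111 = $412.
Row-greedy (each advertiser in turn takes its best remaining slot) gives $339, worse by 73.
Swapping Kestrel↔Apex (Kestrel→Slot 2 $69, Apex→Slot 4 $90) loses 75.

Maximum total: $412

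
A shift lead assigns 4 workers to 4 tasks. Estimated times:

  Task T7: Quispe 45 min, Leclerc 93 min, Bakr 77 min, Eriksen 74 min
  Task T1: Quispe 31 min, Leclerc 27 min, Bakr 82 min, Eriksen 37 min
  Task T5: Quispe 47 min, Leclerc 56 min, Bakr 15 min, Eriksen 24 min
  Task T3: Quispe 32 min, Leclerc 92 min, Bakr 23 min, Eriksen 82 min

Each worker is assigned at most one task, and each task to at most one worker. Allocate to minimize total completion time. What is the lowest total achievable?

This is a one-to-one assignment (minimum-cost bipartite matching).
Optimal: Quispe→Task T7 (45 min), Leclerc→Task T1 (27 min), Bakr→Task T3 (23 min), Eriksen→Task T5 (24 min) — total 45+27+23+24 = 119 min.
Row-greedy (each worker in turn takes its cheapest remaining task) gives 184 min, worse by 65.
Next-best assignment: Quispe→Task T3, Leclerc→Task T1, Bakr→Task T5, Eriksen→Task T7 = 148 min.

Min total: 119 min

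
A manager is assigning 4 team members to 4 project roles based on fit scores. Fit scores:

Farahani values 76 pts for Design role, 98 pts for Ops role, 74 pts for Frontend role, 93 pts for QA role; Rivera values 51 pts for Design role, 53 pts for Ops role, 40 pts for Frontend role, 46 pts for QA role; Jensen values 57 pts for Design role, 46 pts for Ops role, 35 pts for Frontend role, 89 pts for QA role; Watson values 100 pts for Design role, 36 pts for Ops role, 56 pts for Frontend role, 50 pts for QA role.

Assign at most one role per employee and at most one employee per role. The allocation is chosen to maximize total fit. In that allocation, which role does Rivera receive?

Rivera receives Frontend role.

Optimal: Farahani→Ops role (98 pts), Rivera→Frontend role (40 pts), Jensen→QA role (89 pts), Watson→Design role (100 pts) — total 98+40+89+100 = 327 pts.
Row-greedy (each employee in turn takes its best remaining role) gives 294 pts, worse by 33.
Swapping Rivera↔Farahani (Rivera→Ops role 53 pts, Farahani→Frontend role 74 pts) loses 11.
Checked against all permutations: 327 pts is optimal.
Rivera's own top role is Ops role (53 pts), but forcing Rivera→Ops role and reassigning the rest optimally gives only 316 pts — worse by 11.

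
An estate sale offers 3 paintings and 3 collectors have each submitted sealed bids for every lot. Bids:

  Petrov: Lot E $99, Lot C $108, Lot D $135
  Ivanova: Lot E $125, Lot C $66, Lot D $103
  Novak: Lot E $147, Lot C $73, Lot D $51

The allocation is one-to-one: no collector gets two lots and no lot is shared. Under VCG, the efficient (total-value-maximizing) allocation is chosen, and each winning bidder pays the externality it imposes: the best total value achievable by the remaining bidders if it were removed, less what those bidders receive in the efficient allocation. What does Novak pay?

Efficient allocation: Petrov→Lot C ($108), Ivanova→Lot D ($103), Novak→Lot E ($147); total welfare W = $358.
Novak receives Lot E at value $147, so the others get W − 147 = $211.
Without Novak: best allocation of the remaining 2 bidders over all 3 lots is Petrov→Lot D ($135), Ivanova→Lot E ($125), total $260.
VCG payment = (others' best without Novak) − (others' welfare with Novak) = 260 − 211 = $49.

Novak pays $49.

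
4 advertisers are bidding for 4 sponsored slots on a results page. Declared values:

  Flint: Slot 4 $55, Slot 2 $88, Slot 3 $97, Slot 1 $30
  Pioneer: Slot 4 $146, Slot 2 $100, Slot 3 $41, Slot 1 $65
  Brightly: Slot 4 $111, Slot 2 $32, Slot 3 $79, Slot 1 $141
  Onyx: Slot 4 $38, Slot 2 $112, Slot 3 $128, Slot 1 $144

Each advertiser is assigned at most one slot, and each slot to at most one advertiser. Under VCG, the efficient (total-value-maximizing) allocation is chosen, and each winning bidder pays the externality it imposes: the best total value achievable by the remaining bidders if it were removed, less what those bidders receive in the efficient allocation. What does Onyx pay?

Onyx pays $9.

Efficient allocation: Flint→Slot 2 ($88), Pioneer→Slot 4 ($146), Brightly→Slot 1 ($141), Onyx→Slot 3 ($128); total welfare W = $503.
Onyx receives Slot 3 at value $128, so the others get W − 128 = $375.
Without Onyx: best allocation of the remaining 3 bidders over all 4 slots is Flint→Slot 3 ($97), Pioneer→Slot 4 ($146), Brightly→Slot 1 ($141), total $384.
VCG payment = (others' best without Onyx) − (others' welfare with Onyx) = 384 − 375 = $9.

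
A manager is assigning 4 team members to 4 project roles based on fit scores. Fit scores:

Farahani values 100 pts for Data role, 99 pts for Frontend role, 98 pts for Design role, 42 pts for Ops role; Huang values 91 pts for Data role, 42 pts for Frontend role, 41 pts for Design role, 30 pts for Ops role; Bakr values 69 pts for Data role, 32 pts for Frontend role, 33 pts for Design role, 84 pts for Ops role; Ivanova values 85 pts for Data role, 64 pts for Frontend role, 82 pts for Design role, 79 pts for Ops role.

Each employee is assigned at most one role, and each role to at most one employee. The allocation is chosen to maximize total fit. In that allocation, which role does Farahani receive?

Farahani receives Frontend role.

This is the linear assignment problem.
Optimal: Farahani→Frontend role (99 pts), Huang→Data role (91 pts), Bakr→Ops role (84 pts), Ivanova→Design role (82 pts) — total 99+91+84+82 = 356 pts.
Row-greedy (each employee in turn takes its best remaining role) gives 308 pts, worse by 48.
Next-best assignment: Farahani→Design role, Huang→Data role, Bakr→Ops role, Ivanova→Frontend role = 337 pts.
Swapping Huang↔Farahani (Huang→Frontend role 42 pts, Farahani→Data role 100 pts) loses 48.
Checked against all permutations: 356 pts is optimal.
Farahani's own top role is Data role (100 pts), but forcing Farahani→Data role and reassigning the rest optimally gives only 308 pts — worse by 48.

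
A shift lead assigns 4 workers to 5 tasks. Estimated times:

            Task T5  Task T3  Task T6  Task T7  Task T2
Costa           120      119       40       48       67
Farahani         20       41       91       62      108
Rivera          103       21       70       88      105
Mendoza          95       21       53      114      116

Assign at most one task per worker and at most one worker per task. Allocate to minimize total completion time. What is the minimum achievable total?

Minimum total: 142 min

Optimal: Costa→Task T7 (48 min), Farahani→Task T5 (20 min), Rivera→Task T3 (21 min), Mendoza→Task T6 (53 min) — total 48+20+21+53 = 142 min.
Next-best assignment: Costa→Task T7, Farahani→Task T5, Rivera→Task T6, Mendoza→Task T3 = 159 min.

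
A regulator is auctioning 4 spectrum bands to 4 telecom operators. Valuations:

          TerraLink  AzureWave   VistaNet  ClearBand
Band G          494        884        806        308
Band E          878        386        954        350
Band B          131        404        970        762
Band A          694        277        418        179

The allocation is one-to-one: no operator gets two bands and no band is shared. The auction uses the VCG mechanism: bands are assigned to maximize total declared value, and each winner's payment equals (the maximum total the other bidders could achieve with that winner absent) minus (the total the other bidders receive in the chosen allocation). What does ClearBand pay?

Efficient allocation: TerraLink→Band A ($694M), AzureWave→Band G ($884M), VistaNet→Band E ($954M), ClearBand→Band B ($762M); total welfare W = $3294M.
ClearBand receives Band B at value $762M, so the others get W − 762 = $2532M.
Without ClearBand: best allocation of the remaining 3 bidders over all 4 bands is TerraLink→Band E ($878M), AzureWave→Band G ($884M), VistaNet→Band B ($970M), total $2732M.
VCG payment = (others' best without ClearBand) − (others' welfare with ClearBand) = 2732 − 2532 = $200M.

ClearBand pays $200M.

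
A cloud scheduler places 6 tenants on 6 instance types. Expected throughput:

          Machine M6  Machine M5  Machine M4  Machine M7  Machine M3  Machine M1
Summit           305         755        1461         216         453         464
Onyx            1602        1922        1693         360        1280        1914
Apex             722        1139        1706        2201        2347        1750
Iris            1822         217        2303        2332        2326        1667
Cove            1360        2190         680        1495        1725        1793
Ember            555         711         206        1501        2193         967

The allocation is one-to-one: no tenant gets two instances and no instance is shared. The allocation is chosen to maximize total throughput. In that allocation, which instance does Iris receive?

Iris receives Machine M6.

Optimal: Summit→Machine M4 (1461 ops/s), Onyx→Machine M1 (1914 ops/s), Apex→Machine M7 (2201 ops/s), Iris→Machine M6 (1822 ops/s), Cove→Machine M5 (2190 ops/s), Ember→Machine M3 (2193 ops/s) — total 1461+1914+2201+1822+2190+2193 = 11781 ops/s.
Row-greedy (each tenant in turn takes its best remaining instance) gives 10410 ops/s, worse by 1371.
Swapping Cove↔Apex (Cove→Machine M7 1495 ops/s, Apex→Machine M5 1139 ops/s) loses 1757.
Every other assignment is strictly worse.
Iris's own top instance is Machine M7 (2332 ops/s), but forcing Iris→Machine M7 and reassigning the rest optimally gives only 11528 ops/s — worse by 253.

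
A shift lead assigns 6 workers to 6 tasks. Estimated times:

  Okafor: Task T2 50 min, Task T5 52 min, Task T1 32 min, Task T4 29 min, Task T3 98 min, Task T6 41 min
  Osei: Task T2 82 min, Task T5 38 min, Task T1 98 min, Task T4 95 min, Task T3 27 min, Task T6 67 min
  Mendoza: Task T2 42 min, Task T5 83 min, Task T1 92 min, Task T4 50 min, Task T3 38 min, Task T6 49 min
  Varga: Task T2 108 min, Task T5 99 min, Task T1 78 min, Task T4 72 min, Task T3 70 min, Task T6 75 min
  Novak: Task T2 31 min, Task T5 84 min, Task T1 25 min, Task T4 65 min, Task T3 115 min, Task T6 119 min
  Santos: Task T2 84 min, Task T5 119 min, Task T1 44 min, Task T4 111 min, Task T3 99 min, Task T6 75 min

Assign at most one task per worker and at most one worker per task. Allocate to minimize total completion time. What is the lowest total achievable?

Min total: 255 min

Optimal: Okafor→Task T4 (29 min), Osei→Task T5 (38 min), Mendoza→Task T3 (38 min), Varga→Task T6 (75 min), Novak→Task T2 (31 min), Santos→Task T1 (44 min) — total 29+38+38+75+31+44 = 255 min.
Row-greedy (each worker in turn takes its cheapest remaining task) gives 317 min, worse by 62.
Checked against all permutations: 255 min is optimal.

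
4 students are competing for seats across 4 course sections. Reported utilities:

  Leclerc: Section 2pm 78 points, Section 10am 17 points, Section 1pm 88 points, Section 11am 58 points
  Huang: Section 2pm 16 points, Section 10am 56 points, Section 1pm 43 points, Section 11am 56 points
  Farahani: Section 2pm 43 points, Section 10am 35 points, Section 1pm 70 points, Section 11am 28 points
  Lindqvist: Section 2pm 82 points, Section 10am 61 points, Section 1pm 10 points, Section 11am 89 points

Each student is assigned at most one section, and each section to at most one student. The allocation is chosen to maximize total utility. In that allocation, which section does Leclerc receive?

Leclerc receives Section 2pm.

Optimal: Leclerc→Section 2pm (78 points), Huang→Section 10am (56 points), Farahani→Section 1pm (70 points), Lindqvist→Section 11am (89 points) — total 78+56+70+89 = 293 points.
Max-entry greedy (repeatedly take the single best remaining cell) gives 276 points, worse by 17.
Next-best assignment: Leclerc→Section 1pm, Huang→Section 10am, Farahani→Section 2pm, Lindqvist→Section 11am = 276 points.
Swapping Farahani↔Leclerc (Farahani→Section 2pm 43 points, Leclerc→Section 1pm 88 points) loses 17.
No other one-to-one assignment exceeds 293 points.
Leclerc's own top section is Section 1pm (88 points), but forcing Leclerc→Section 1pm and reassigning the rest optimally gives only 276 points — worse by 17.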